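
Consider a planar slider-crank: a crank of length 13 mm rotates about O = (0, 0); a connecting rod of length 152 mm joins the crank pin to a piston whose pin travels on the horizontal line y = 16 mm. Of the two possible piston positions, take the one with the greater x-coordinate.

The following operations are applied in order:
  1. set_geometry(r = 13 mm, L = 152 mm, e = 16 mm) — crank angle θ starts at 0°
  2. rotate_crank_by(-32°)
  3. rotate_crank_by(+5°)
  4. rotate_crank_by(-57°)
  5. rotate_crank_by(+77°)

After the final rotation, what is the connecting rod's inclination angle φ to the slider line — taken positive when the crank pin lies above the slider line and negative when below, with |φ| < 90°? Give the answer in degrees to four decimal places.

set_geometry: r = 13 mm, L = 152 mm, e = 16 mm; θ ← 0°
rotate_crank_by(-32°): θ ← 0° -32° = -32°
rotate_crank_by(+5°): θ ← -32° +5° = -27°
rotate_crank_by(-57°): θ ← -27° -57° = -84°
rotate_crank_by(+77°): θ ← -84° +77° = -7°
crank pin P = (r cos θ, r sin θ) = (12.903100, -1.584301)
h = r sin θ − e = -1.584301 − 16 = -17.584301
sin φ = h / L = -17.584301 / 152 = -0.11568619
φ = arcsin(-0.11568619) = -6.643205°

-6.6432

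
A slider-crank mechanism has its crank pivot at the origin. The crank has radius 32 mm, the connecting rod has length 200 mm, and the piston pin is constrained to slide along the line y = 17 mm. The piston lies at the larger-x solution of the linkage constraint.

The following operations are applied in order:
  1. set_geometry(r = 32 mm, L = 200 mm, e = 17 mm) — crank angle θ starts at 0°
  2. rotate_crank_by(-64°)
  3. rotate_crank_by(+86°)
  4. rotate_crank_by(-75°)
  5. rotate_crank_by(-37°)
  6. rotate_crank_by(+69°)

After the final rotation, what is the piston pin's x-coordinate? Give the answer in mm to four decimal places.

227.8382

set_geometry: r = 32 mm, L = 200 mm, e = 17 mm; θ ← 0°
rotate_crank_by(-64°): θ ← 0° -64° = -64°
rotate_crank_by(+86°): θ ← -64° +86° = 22°
rotate_crank_by(-75°): θ ← 22° -75° = -53°
rotate_crank_by(-37°): θ ← -53° -37° = -90°
rotate_crank_by(+69°): θ ← -90° +69° = -21°
crank pin P = (r cos θ, r sin θ) = (29.874574, -11.467774)
h = r sin θ − e = -11.467774 − 17 = -28.467774
x = r cos θ + √(L² − h²) = 29.874574 + √(40000.0 − 810.4142) = 29.874574 + 197.963597 = 227.838171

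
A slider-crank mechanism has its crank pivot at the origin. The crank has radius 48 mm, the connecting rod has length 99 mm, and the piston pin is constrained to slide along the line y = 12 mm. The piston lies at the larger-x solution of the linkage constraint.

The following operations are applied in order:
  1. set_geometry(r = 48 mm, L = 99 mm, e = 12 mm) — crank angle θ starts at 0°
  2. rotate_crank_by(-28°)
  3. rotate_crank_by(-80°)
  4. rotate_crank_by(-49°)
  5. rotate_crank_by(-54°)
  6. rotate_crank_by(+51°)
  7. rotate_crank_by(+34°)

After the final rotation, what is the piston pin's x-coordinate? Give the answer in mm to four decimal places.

set_geometry: r = 48 mm, L = 99 mm, e = 12 mm; θ ← 0°
rotate_crank_by(-28°): θ ← 0° -28° = -28°
rotate_crank_by(-80°): θ ← -28° -80° = -108°
rotate_crank_by(-49°): θ ← -108° -49° = -157°
rotate_crank_by(-54°): θ ← -157° -54° = -211°
rotate_crank_by(+51°): θ ← -211° +51° = -160°
rotate_crank_by(+34°): θ ← -160° +34° = -126°
crank pin P = (r cos θ, r sin θ) = (-28.213692, -38.832816)
h = r sin θ − e = -38.832816 − 12 = -50.832816
x = r cos θ + √(L² − h²) = -28.213692 + √(9801.0 − 2583.9752) = -28.213692 + 84.953074 = 56.739382

56.7394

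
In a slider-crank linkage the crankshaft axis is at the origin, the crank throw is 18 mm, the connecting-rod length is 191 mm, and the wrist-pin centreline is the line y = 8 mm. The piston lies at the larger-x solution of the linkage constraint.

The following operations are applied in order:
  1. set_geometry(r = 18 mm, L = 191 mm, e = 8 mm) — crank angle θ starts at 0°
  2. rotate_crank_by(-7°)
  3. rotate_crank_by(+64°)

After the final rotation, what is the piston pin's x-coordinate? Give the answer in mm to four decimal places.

set_geometry: r = 18 mm, L = 191 mm, e = 8 mm; θ ← 0°
rotate_crank_by(-7°): θ ← 0° -7° = -7°
rotate_crank_by(+64°): θ ← -7° +64° = 57°
crank pin P = (r cos θ, r sin θ) = (9.803503, 15.096070)
h = r sin θ − e = 15.096070 − 8 = 7.096070
x = r cos θ + √(L² − h²) = 9.803503 + √(36481.0 − 50.3542) = 9.803503 + 190.868137 = 200.671640

200.6716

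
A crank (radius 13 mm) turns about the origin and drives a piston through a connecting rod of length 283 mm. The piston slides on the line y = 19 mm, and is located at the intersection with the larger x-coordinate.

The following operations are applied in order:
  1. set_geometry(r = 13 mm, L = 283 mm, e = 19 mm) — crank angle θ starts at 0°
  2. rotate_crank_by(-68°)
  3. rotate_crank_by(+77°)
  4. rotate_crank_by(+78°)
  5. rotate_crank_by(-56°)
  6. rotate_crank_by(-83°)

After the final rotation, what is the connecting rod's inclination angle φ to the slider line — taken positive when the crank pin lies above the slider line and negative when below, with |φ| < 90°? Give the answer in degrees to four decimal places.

-5.9313

set_geometry: r = 13 mm, L = 283 mm, e = 19 mm; θ ← 0°
rotate_crank_by(-68°): θ ← 0° -68° = -68°
rotate_crank_by(+77°): θ ← -68° +77° = 9°
rotate_crank_by(+78°): θ ← 9° +78° = 87°
rotate_crank_by(-56°): θ ← 87° -56° = 31°
rotate_crank_by(-83°): θ ← 31° -83° = -52°
crank pin P = (r cos θ, r sin θ) = (8.003599, -10.244140)
h = r sin θ − e = -10.244140 − 19 = -29.244140
sin φ = h / L = -29.244140 / 283 = -0.10333618
φ = arcsin(-0.10333618) = -5.931315°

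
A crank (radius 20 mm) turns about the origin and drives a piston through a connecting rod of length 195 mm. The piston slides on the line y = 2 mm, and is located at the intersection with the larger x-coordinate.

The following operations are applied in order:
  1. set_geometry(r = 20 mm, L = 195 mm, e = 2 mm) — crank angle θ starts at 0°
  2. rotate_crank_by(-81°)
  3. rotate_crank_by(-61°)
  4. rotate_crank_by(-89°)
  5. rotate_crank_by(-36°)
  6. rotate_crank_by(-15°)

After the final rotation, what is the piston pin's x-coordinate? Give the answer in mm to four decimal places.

set_geometry: r = 20 mm, L = 195 mm, e = 2 mm; θ ← 0°
rotate_crank_by(-81°): θ ← 0° -81° = -81°
rotate_crank_by(-61°): θ ← -81° -61° = -142°
rotate_crank_by(-89°): θ ← -142° -89° = -231°
rotate_crank_by(-36°): θ ← -231° -36° = -267°
rotate_crank_by(-15°): θ ← -267° -15° = -282°
crank pin P = (r cos θ, r sin θ) = (4.158234, 19.562952)
h = r sin θ − e = 19.562952 − 2 = 17.562952
x = r cos θ + √(L² − h²) = 4.158234 + √(38025.0 − 308.4573) = 4.158234 + 194.207473 = 198.365707

198.3657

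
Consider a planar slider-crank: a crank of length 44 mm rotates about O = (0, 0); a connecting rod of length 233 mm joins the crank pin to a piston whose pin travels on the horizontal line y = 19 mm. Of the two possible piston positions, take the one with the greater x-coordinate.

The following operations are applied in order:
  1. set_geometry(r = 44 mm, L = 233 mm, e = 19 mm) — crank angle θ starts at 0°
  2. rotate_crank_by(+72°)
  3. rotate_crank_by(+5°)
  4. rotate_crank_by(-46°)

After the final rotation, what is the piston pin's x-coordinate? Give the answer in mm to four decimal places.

270.6866

set_geometry: r = 44 mm, L = 233 mm, e = 19 mm; θ ← 0°
rotate_crank_by(+72°): θ ← 0° +72° = 72°
rotate_crank_by(+5°): θ ← 72° +5° = 77°
rotate_crank_by(-46°): θ ← 77° -46° = 31°
crank pin P = (r cos θ, r sin θ) = (37.715361, 22.661675)
h = r sin θ − e = 22.661675 − 19 = 3.661675
x = r cos θ + √(L² − h²) = 37.715361 + √(54289.0 − 13.4079) = 37.715361 + 232.971226 = 270.686587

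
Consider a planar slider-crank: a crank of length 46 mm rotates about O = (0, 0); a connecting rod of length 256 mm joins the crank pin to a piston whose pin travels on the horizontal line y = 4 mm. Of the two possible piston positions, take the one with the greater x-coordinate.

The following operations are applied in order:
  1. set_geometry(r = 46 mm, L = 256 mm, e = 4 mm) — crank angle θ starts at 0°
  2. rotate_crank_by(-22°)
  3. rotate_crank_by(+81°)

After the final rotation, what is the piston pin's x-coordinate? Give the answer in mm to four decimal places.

277.2282

set_geometry: r = 46 mm, L = 256 mm, e = 4 mm; θ ← 0°
rotate_crank_by(-22°): θ ← 0° -22° = -22°
rotate_crank_by(+81°): θ ← -22° +81° = 59°
crank pin P = (r cos θ, r sin θ) = (23.691751, 39.429696)
h = r sin θ − e = 39.429696 − 4 = 35.429696
x = r cos θ + √(L² − h²) = 23.691751 + √(65536.0 − 1255.2633) = 23.691751 + 253.536460 = 277.228212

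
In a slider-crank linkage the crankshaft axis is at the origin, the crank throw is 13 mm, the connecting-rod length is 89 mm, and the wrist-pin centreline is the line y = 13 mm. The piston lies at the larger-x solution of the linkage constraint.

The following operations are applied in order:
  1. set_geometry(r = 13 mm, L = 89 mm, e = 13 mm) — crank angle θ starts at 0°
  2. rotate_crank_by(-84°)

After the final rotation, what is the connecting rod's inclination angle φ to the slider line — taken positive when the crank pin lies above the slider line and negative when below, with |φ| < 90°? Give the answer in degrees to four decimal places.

set_geometry: r = 13 mm, L = 89 mm, e = 13 mm; θ ← 0°
rotate_crank_by(-84°): θ ← 0° -84° = -84°
crank pin P = (r cos θ, r sin θ) = (1.358870, -12.928785)
h = r sin θ − e = -12.928785 − 13 = -25.928785
sin φ = h / L = -25.928785 / 89 = -0.29133466
φ = arcsin(-0.29133466) = -16.937877°

-16.9379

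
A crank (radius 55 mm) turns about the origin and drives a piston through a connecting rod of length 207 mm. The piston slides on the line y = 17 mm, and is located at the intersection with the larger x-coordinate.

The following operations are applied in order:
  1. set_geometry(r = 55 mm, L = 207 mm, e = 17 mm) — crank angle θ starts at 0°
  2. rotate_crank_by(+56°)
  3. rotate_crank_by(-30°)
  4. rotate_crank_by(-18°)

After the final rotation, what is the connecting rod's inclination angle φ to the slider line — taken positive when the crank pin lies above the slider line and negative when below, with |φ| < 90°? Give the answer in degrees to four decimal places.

-2.5876

set_geometry: r = 55 mm, L = 207 mm, e = 17 mm; θ ← 0°
rotate_crank_by(+56°): θ ← 0° +56° = 56°
rotate_crank_by(-30°): θ ← 56° -30° = 26°
rotate_crank_by(-18°): θ ← 26° -18° = 8°
crank pin P = (r cos θ, r sin θ) = (54.464744, 7.654521)
h = r sin θ − e = 7.654521 − 17 = -9.345479
sin φ = h / L = -9.345479 / 207 = -0.04514724
φ = arcsin(-0.04514724) = -2.587626°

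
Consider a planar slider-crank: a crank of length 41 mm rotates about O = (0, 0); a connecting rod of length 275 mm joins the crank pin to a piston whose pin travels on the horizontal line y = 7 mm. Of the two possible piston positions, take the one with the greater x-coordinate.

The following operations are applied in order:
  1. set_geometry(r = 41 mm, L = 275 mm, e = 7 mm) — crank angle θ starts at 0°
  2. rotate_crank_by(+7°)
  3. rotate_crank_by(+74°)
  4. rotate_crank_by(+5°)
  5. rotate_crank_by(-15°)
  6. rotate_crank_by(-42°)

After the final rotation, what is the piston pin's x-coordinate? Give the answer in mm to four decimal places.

310.5577

set_geometry: r = 41 mm, L = 275 mm, e = 7 mm; θ ← 0°
rotate_crank_by(+7°): θ ← 0° +7° = 7°
rotate_crank_by(+74°): θ ← 7° +74° = 81°
rotate_crank_by(+5°): θ ← 81° +5° = 86°
rotate_crank_by(-15°): θ ← 86° -15° = 71°
rotate_crank_by(-42°): θ ← 71° -42° = 29°
crank pin P = (r cos θ, r sin θ) = (35.859408, 19.877194)
h = r sin θ − e = 19.877194 − 7 = 12.877194
x = r cos θ + √(L² − h²) = 35.859408 + √(75625.0 − 165.8221) = 35.859408 + 274.698340 = 310.557748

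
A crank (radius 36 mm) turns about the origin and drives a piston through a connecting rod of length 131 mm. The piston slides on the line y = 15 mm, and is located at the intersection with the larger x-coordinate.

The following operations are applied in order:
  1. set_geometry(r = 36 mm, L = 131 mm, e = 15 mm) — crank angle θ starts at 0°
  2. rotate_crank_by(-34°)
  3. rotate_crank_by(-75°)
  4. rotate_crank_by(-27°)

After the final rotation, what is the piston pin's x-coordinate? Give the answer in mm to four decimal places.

set_geometry: r = 36 mm, L = 131 mm, e = 15 mm; θ ← 0°
rotate_crank_by(-34°): θ ← 0° -34° = -34°
rotate_crank_by(-75°): θ ← -34° -75° = -109°
rotate_crank_by(-27°): θ ← -109° -27° = -136°
crank pin P = (r cos θ, r sin θ) = (-25.896233, -25.007701)
h = r sin θ − e = -25.007701 − 15 = -40.007701
x = r cos θ + √(L² − h²) = -25.896233 + √(17161.0 − 1600.6162) = -25.896233 + 124.741268 = 98.845035

98.8450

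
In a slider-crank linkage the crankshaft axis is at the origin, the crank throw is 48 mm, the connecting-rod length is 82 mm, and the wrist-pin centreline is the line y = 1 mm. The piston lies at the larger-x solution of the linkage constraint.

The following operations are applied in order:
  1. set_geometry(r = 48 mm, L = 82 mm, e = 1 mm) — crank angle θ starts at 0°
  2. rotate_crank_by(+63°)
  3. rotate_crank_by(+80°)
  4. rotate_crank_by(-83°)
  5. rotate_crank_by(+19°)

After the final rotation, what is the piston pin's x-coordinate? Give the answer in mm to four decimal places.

76.9609

set_geometry: r = 48 mm, L = 82 mm, e = 1 mm; θ ← 0°
rotate_crank_by(+63°): θ ← 0° +63° = 63°
rotate_crank_by(+80°): θ ← 63° +80° = 143°
rotate_crank_by(-83°): θ ← 143° -83° = 60°
rotate_crank_by(+19°): θ ← 60° +19° = 79°
crank pin P = (r cos θ, r sin θ) = (9.158832, 47.118105)
h = r sin θ − e = 47.118105 − 1 = 46.118105
x = r cos θ + √(L² − h²) = 9.158832 + √(6724.0 − 2126.8796) = 9.158832 + 67.802068 = 76.960900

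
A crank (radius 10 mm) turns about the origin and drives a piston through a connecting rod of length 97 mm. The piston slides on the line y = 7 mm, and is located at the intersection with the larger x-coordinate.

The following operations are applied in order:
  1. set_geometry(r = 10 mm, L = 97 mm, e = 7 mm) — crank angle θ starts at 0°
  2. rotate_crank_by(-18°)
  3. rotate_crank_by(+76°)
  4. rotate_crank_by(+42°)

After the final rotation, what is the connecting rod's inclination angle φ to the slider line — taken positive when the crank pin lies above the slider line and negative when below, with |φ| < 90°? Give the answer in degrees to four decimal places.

set_geometry: r = 10 mm, L = 97 mm, e = 7 mm; θ ← 0°
rotate_crank_by(-18°): θ ← 0° -18° = -18°
rotate_crank_by(+76°): θ ← -18° +76° = 58°
rotate_crank_by(+42°): θ ← 58° +42° = 100°
crank pin P = (r cos θ, r sin θ) = (-1.736482, 9.848078)
h = r sin θ − e = 9.848078 − 7 = 2.848078
sin φ = h / L = 2.848078 / 97 = 0.02936162
φ = arcsin(0.02936162) = 1.682539°

1.6825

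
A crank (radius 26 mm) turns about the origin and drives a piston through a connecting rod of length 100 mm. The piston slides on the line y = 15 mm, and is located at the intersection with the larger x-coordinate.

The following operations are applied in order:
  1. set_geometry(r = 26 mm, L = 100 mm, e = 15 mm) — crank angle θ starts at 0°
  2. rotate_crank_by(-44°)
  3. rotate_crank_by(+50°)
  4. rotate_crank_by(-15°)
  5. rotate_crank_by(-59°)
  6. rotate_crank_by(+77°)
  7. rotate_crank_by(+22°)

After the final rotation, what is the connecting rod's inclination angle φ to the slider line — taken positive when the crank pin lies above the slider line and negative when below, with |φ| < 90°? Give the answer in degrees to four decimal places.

set_geometry: r = 26 mm, L = 100 mm, e = 15 mm; θ ← 0°
rotate_crank_by(-44°): θ ← 0° -44° = -44°
rotate_crank_by(+50°): θ ← -44° +50° = 6°
rotate_crank_by(-15°): θ ← 6° -15° = -9°
rotate_crank_by(-59°): θ ← -9° -59° = -68°
rotate_crank_by(+77°): θ ← -68° +77° = 9°
rotate_crank_by(+22°): θ ← 9° +22° = 31°
crank pin P = (r cos θ, r sin θ) = (22.286350, 13.390990)
h = r sin θ − e = 13.390990 − 15 = -1.609010
sin φ = h / L = -1.609010 / 100 = -0.01609010
φ = arcsin(-0.01609010) = -0.921935°

-0.9219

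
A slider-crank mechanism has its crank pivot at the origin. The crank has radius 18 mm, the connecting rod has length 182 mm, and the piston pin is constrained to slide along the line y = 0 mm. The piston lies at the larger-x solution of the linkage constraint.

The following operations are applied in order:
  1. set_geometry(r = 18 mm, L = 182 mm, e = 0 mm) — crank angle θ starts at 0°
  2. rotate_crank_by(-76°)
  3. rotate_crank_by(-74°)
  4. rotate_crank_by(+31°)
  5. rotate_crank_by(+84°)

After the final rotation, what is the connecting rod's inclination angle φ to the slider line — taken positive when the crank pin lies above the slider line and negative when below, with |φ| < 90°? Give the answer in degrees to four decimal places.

-3.2520

set_geometry: r = 18 mm, L = 182 mm, e = 0 mm; θ ← 0°
rotate_crank_by(-76°): θ ← 0° -76° = -76°
rotate_crank_by(-74°): θ ← -76° -74° = -150°
rotate_crank_by(+31°): θ ← -150° +31° = -119°
rotate_crank_by(+84°): θ ← -119° +84° = -35°
crank pin P = (r cos θ, r sin θ) = (14.744737, -10.324376)
h = r sin θ − e = -10.324376 − 0 = -10.324376
sin φ = h / L = -10.324376 / 182 = -0.05672734
φ = arcsin(-0.05672734) = -3.251983°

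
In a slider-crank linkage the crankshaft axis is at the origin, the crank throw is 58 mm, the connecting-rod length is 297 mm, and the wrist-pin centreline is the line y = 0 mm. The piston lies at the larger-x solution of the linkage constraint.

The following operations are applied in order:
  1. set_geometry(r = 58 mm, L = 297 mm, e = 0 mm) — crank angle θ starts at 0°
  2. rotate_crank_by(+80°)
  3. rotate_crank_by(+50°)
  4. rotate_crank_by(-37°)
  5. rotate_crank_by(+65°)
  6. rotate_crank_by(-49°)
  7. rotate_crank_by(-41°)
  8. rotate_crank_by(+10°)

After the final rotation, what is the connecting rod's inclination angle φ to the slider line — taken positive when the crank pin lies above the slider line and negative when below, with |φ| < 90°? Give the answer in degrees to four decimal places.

11.0122

set_geometry: r = 58 mm, L = 297 mm, e = 0 mm; θ ← 0°
rotate_crank_by(+80°): θ ← 0° +80° = 80°
rotate_crank_by(+50°): θ ← 80° +50° = 130°
rotate_crank_by(-37°): θ ← 130° -37° = 93°
rotate_crank_by(+65°): θ ← 93° +65° = 158°
rotate_crank_by(-49°): θ ← 158° -49° = 109°
rotate_crank_by(-41°): θ ← 109° -41° = 68°
rotate_crank_by(+10°): θ ← 68° +10° = 78°
crank pin P = (r cos θ, r sin θ) = (12.058878, 56.732561)
h = r sin θ − e = 56.732561 − 0 = 56.732561
sin φ = h / L = 56.732561 / 297 = 0.19101872
φ = arcsin(0.19101872) = 11.012242°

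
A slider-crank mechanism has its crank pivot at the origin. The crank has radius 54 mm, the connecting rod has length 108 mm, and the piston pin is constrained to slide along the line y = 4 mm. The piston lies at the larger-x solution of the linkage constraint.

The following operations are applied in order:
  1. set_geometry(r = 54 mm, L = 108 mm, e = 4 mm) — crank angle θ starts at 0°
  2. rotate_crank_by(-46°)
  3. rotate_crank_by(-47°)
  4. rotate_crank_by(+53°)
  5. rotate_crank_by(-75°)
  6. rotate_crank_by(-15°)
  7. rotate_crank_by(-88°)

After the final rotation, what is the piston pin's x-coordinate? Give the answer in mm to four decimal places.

61.4123

set_geometry: r = 54 mm, L = 108 mm, e = 4 mm; θ ← 0°
rotate_crank_by(-46°): θ ← 0° -46° = -46°
rotate_crank_by(-47°): θ ← -46° -47° = -93°
rotate_crank_by(+53°): θ ← -93° +53° = -40°
rotate_crank_by(-75°): θ ← -40° -75° = -115°
rotate_crank_by(-15°): θ ← -115° -15° = -130°
rotate_crank_by(-88°): θ ← -130° -88° = -218°
crank pin P = (r cos θ, r sin θ) = (-42.552581, 33.245720)
h = r sin θ − e = 33.245720 − 4 = 29.245720
x = r cos θ + √(L² − h²) = -42.552581 + √(11664.0 − 855.3121) = -42.552581 + 103.964840 = 61.412259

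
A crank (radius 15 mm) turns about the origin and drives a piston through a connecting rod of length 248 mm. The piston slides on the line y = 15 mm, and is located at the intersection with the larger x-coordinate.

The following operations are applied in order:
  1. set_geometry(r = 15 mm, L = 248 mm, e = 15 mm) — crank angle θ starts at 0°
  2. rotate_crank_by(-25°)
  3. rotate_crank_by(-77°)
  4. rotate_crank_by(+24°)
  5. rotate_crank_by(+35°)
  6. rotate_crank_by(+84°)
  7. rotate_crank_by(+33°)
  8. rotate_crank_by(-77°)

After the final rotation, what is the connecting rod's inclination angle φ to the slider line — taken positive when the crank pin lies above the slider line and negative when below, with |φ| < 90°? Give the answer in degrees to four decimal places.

-3.6493

set_geometry: r = 15 mm, L = 248 mm, e = 15 mm; θ ← 0°
rotate_crank_by(-25°): θ ← 0° -25° = -25°
rotate_crank_by(-77°): θ ← -25° -77° = -102°
rotate_crank_by(+24°): θ ← -102° +24° = -78°
rotate_crank_by(+35°): θ ← -78° +35° = -43°
rotate_crank_by(+84°): θ ← -43° +84° = 41°
rotate_crank_by(+33°): θ ← 41° +33° = 74°
rotate_crank_by(-77°): θ ← 74° -77° = -3°
crank pin P = (r cos θ, r sin θ) = (14.979443, -0.785039)
h = r sin θ − e = -0.785039 − 15 = -15.785039
sin φ = h / L = -15.785039 / 248 = -0.06364935
φ = arcsin(-0.06364935) = -3.649306°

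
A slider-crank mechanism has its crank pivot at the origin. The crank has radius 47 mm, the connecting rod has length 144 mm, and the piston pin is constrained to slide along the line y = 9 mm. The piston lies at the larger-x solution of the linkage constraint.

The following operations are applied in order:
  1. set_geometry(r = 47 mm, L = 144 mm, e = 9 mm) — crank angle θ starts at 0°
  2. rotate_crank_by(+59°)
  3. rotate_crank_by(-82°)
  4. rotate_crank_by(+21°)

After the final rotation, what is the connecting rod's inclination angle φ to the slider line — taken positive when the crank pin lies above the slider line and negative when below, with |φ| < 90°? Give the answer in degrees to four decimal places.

set_geometry: r = 47 mm, L = 144 mm, e = 9 mm; θ ← 0°
rotate_crank_by(+59°): θ ← 0° +59° = 59°
rotate_crank_by(-82°): θ ← 59° -82° = -23°
rotate_crank_by(+21°): θ ← -23° +21° = -2°
crank pin P = (r cos θ, r sin θ) = (46.971369, -1.640276)
h = r sin θ − e = -1.640276 − 9 = -10.640276
sin φ = h / L = -10.640276 / 144 = -0.07389081
φ = arcsin(-0.07389081) = -4.237493°

-4.2375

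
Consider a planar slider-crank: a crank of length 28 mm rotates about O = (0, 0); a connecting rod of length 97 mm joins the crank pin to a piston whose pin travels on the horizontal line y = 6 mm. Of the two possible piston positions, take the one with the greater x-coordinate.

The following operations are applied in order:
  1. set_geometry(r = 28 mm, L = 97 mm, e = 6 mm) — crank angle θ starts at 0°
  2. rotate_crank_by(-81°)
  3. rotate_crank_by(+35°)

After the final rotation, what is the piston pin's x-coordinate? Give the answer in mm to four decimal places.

set_geometry: r = 28 mm, L = 97 mm, e = 6 mm; θ ← 0°
rotate_crank_by(-81°): θ ← 0° -81° = -81°
rotate_crank_by(+35°): θ ← -81° +35° = -46°
crank pin P = (r cos θ, r sin θ) = (19.450434, -20.141514)
h = r sin θ − e = -20.141514 − 6 = -26.141514
x = r cos θ + √(L² − h²) = 19.450434 + √(9409.0 − 683.3788) = 19.450434 + 93.411034 = 112.861468

112.8615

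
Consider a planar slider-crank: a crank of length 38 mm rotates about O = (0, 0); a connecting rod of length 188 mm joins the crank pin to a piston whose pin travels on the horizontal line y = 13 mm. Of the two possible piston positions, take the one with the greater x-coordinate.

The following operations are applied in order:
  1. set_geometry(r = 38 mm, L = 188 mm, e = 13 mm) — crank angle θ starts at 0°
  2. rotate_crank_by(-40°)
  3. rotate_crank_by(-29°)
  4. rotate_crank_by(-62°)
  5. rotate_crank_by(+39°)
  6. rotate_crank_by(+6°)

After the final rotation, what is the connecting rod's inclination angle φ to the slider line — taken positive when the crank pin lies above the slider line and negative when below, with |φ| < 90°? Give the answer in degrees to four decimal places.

-15.7109

set_geometry: r = 38 mm, L = 188 mm, e = 13 mm; θ ← 0°
rotate_crank_by(-40°): θ ← 0° -40° = -40°
rotate_crank_by(-29°): θ ← -40° -29° = -69°
rotate_crank_by(-62°): θ ← -69° -62° = -131°
rotate_crank_by(+39°): θ ← -131° +39° = -92°
rotate_crank_by(+6°): θ ← -92° +6° = -86°
crank pin P = (r cos θ, r sin θ) = (2.650746, -37.907434)
h = r sin θ − e = -37.907434 − 13 = -50.907434
sin φ = h / L = -50.907434 / 188 = -0.27078422
φ = arcsin(-0.27078422) = -15.710938°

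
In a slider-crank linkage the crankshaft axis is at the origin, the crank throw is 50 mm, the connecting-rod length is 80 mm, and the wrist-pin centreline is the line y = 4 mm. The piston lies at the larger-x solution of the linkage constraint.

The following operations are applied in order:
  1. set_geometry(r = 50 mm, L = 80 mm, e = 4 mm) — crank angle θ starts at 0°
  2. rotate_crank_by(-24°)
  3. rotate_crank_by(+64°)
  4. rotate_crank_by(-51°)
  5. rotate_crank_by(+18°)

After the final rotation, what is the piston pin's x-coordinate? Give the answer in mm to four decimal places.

129.5999

set_geometry: r = 50 mm, L = 80 mm, e = 4 mm; θ ← 0°
rotate_crank_by(-24°): θ ← 0° -24° = -24°
rotate_crank_by(+64°): θ ← -24° +64° = 40°
rotate_crank_by(-51°): θ ← 40° -51° = -11°
rotate_crank_by(+18°): θ ← -11° +18° = 7°
crank pin P = (r cos θ, r sin θ) = (49.627308, 6.093467)
h = r sin θ − e = 6.093467 − 4 = 2.093467
x = r cos θ + √(L² − h²) = 49.627308 + √(6400.0 − 4.3826) = 49.627308 + 79.972604 = 129.599912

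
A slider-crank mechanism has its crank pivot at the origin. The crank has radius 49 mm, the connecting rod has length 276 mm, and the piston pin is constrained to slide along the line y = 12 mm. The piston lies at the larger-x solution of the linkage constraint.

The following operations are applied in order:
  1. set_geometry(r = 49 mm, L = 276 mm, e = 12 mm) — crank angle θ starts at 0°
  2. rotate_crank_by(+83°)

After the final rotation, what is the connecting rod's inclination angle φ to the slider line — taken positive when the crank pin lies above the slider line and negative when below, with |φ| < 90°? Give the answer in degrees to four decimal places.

7.6276

set_geometry: r = 49 mm, L = 276 mm, e = 12 mm; θ ← 0°
rotate_crank_by(+83°): θ ← 0° +83° = 83°
crank pin P = (r cos θ, r sin θ) = (5.971598, 48.634761)
h = r sin θ − e = 48.634761 − 12 = 36.634761
sin φ = h / L = 36.634761 / 276 = 0.13273464
φ = arcsin(0.13273464) = 7.627646°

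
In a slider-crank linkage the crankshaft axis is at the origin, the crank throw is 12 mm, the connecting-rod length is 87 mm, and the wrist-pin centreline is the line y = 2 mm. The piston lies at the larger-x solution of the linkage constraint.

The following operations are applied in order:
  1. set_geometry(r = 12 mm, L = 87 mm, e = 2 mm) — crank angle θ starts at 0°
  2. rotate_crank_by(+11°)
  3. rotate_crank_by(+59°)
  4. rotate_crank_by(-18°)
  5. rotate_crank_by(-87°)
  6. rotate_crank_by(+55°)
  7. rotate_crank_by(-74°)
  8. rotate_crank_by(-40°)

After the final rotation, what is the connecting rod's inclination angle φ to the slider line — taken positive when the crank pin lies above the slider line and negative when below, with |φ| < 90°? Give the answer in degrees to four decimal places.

set_geometry: r = 12 mm, L = 87 mm, e = 2 mm; θ ← 0°
rotate_crank_by(+11°): θ ← 0° +11° = 11°
rotate_crank_by(+59°): θ ← 11° +59° = 70°
rotate_crank_by(-18°): θ ← 70° -18° = 52°
rotate_crank_by(-87°): θ ← 52° -87° = -35°
rotate_crank_by(+55°): θ ← -35° +55° = 20°
rotate_crank_by(-74°): θ ← 20° -74° = -54°
rotate_crank_by(-40°): θ ← -54° -40° = -94°
crank pin P = (r cos θ, r sin θ) = (-0.837078, -11.970769)
h = r sin θ − e = -11.970769 − 2 = -13.970769
sin φ = h / L = -13.970769 / 87 = -0.16058355
φ = arcsin(-0.16058355) = -9.240769°

-9.2408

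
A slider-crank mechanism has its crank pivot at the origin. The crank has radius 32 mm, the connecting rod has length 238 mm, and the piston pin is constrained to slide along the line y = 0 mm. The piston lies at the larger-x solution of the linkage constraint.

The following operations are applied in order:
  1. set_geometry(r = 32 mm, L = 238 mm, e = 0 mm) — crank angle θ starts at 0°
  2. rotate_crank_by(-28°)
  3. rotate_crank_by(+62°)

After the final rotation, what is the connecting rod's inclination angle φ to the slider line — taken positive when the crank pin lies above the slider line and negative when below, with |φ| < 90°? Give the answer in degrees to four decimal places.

4.3119

set_geometry: r = 32 mm, L = 238 mm, e = 0 mm; θ ← 0°
rotate_crank_by(-28°): θ ← 0° -28° = -28°
rotate_crank_by(+62°): θ ← -28° +62° = 34°
crank pin P = (r cos θ, r sin θ) = (26.529202, 17.894173)
h = r sin θ − e = 17.894173 − 0 = 17.894173
sin φ = h / L = 17.894173 / 238 = 0.07518560
φ = arcsin(0.07518560) = 4.311887°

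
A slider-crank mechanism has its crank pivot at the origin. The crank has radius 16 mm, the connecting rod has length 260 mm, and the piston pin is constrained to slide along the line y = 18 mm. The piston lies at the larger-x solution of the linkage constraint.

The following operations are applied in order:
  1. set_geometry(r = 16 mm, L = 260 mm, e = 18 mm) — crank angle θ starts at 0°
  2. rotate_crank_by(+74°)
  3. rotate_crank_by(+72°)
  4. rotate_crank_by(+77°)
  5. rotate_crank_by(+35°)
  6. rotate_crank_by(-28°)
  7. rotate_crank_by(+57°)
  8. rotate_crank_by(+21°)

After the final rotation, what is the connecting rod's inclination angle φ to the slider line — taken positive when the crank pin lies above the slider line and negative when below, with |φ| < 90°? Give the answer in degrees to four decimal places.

set_geometry: r = 16 mm, L = 260 mm, e = 18 mm; θ ← 0°
rotate_crank_by(+74°): θ ← 0° +74° = 74°
rotate_crank_by(+72°): θ ← 74° +72° = 146°
rotate_crank_by(+77°): θ ← 146° +77° = 223°
rotate_crank_by(+35°): θ ← 223° +35° = 258°
rotate_crank_by(-28°): θ ← 258° -28° = 230°
rotate_crank_by(+57°): θ ← 230° +57° = 287°
rotate_crank_by(+21°): θ ← 287° +21° = 308°
crank pin P = (r cos θ, r sin θ) = (9.850584, -12.608172)
h = r sin θ − e = -12.608172 − 18 = -30.608172
sin φ = h / L = -30.608172 / 260 = -0.11772374
φ = arcsin(-0.11772374) = -6.760751°

-6.7608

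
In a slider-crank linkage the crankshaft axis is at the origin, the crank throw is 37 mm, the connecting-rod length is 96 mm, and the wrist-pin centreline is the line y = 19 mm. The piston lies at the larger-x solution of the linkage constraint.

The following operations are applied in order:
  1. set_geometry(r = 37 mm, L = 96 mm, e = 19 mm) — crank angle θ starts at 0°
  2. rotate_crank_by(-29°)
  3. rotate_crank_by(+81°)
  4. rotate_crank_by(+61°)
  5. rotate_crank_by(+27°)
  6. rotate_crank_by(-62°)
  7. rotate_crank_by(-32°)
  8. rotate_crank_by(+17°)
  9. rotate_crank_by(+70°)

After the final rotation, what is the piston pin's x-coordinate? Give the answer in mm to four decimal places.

set_geometry: r = 37 mm, L = 96 mm, e = 19 mm; θ ← 0°
rotate_crank_by(-29°): θ ← 0° -29° = -29°
rotate_crank_by(+81°): θ ← -29° +81° = 52°
rotate_crank_by(+61°): θ ← 52° +61° = 113°
rotate_crank_by(+27°): θ ← 113° +27° = 140°
rotate_crank_by(-62°): θ ← 140° -62° = 78°
rotate_crank_by(-32°): θ ← 78° -32° = 46°
rotate_crank_by(+17°): θ ← 46° +17° = 63°
rotate_crank_by(+70°): θ ← 63° +70° = 133°
crank pin P = (r cos θ, r sin θ) = (-25.233939, 27.060087)
h = r sin θ − e = 27.060087 − 19 = 8.060087
x = r cos θ + √(L² − h²) = -25.233939 + √(9216.0 − 64.9650) = -25.233939 + 95.661042 = 70.427103

70.4271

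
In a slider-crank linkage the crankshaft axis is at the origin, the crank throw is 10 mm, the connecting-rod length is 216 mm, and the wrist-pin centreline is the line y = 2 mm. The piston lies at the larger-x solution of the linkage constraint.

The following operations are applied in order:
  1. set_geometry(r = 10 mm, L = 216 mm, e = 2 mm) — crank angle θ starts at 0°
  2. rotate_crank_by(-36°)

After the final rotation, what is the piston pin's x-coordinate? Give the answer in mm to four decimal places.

set_geometry: r = 10 mm, L = 216 mm, e = 2 mm; θ ← 0°
rotate_crank_by(-36°): θ ← 0° -36° = -36°
crank pin P = (r cos θ, r sin θ) = (8.090170, -5.877853)
h = r sin θ − e = -5.877853 − 2 = -7.877853
x = r cos θ + √(L² − h²) = 8.090170 + √(46656.0 − 62.0606) = 8.090170 + 215.856293 = 223.946463

223.9465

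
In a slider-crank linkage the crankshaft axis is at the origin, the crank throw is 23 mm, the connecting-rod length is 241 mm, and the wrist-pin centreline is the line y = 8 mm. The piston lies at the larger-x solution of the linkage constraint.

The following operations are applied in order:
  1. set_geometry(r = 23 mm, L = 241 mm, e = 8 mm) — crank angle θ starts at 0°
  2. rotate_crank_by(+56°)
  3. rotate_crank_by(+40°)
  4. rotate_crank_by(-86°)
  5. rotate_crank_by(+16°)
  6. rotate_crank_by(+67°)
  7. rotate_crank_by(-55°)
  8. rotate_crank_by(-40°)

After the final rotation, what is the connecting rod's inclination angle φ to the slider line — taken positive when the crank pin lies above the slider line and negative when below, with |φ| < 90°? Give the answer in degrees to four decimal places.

-2.0932

set_geometry: r = 23 mm, L = 241 mm, e = 8 mm; θ ← 0°
rotate_crank_by(+56°): θ ← 0° +56° = 56°
rotate_crank_by(+40°): θ ← 56° +40° = 96°
rotate_crank_by(-86°): θ ← 96° -86° = 10°
rotate_crank_by(+16°): θ ← 10° +16° = 26°
rotate_crank_by(+67°): θ ← 26° +67° = 93°
rotate_crank_by(-55°): θ ← 93° -55° = 38°
rotate_crank_by(-40°): θ ← 38° -40° = -2°
crank pin P = (r cos θ, r sin θ) = (22.985989, -0.802688)
h = r sin θ − e = -0.802688 − 8 = -8.802688
sin φ = h / L = -8.802688 / 241 = -0.03652568
φ = arcsin(-0.03652568) = -2.093233°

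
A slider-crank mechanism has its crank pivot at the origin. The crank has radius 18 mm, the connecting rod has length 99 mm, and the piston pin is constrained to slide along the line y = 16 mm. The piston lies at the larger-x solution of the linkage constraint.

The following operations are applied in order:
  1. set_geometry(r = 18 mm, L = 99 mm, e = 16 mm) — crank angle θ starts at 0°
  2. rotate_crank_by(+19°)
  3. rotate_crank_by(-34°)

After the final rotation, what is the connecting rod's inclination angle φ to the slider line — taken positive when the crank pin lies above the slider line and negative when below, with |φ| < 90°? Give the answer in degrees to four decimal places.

-12.0447

set_geometry: r = 18 mm, L = 99 mm, e = 16 mm; θ ← 0°
rotate_crank_by(+19°): θ ← 0° +19° = 19°
rotate_crank_by(-34°): θ ← 19° -34° = -15°
crank pin P = (r cos θ, r sin θ) = (17.386665, -4.658743)
h = r sin θ − e = -4.658743 − 16 = -20.658743
sin φ = h / L = -20.658743 / 99 = -0.20867417
φ = arcsin(-0.20867417) = -12.044667°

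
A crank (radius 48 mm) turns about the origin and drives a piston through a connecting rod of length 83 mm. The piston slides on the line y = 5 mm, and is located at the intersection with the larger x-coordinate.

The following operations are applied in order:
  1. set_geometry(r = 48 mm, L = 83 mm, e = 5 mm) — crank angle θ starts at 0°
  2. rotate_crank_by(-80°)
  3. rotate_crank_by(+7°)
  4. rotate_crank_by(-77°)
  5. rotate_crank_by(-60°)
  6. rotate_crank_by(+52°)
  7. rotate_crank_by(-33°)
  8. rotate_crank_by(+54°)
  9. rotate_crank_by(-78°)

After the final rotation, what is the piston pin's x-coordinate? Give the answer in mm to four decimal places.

set_geometry: r = 48 mm, L = 83 mm, e = 5 mm; θ ← 0°
rotate_crank_by(-80°): θ ← 0° -80° = -80°
rotate_crank_by(+7°): θ ← -80° +7° = -73°
rotate_crank_by(-77°): θ ← -73° -77° = -150°
rotate_crank_by(-60°): θ ← -150° -60° = -210°
rotate_crank_by(+52°): θ ← -210° +52° = -158°
rotate_crank_by(-33°): θ ← -158° -33° = -191°
rotate_crank_by(+54°): θ ← -191° +54° = -137°
rotate_crank_by(-78°): θ ← -137° -78° = -215°
crank pin P = (r cos θ, r sin θ) = (-39.319298, 27.531669)
h = r sin θ − e = 27.531669 − 5 = 22.531669
x = r cos θ + √(L² − h²) = -39.319298 + √(6889.0 − 507.6761) = -39.319298 + 79.883189 = 40.563891

40.5639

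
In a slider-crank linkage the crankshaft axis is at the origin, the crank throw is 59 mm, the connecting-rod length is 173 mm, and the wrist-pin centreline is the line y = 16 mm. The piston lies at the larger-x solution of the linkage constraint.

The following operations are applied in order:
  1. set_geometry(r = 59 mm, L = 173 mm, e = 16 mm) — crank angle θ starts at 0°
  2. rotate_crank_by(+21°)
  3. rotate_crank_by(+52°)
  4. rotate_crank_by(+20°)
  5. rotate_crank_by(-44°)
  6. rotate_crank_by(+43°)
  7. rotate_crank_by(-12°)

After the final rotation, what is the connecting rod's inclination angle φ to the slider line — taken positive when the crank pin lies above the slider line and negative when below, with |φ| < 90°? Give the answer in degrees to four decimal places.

14.0857

set_geometry: r = 59 mm, L = 173 mm, e = 16 mm; θ ← 0°
rotate_crank_by(+21°): θ ← 0° +21° = 21°
rotate_crank_by(+52°): θ ← 21° +52° = 73°
rotate_crank_by(+20°): θ ← 73° +20° = 93°
rotate_crank_by(-44°): θ ← 93° -44° = 49°
rotate_crank_by(+43°): θ ← 49° +43° = 92°
rotate_crank_by(-12°): θ ← 92° -12° = 80°
crank pin P = (r cos θ, r sin θ) = (10.245242, 58.103657)
h = r sin θ − e = 58.103657 − 16 = 42.103657
sin φ = h / L = 42.103657 / 173 = 0.24337374
φ = arcsin(0.24337374) = 14.085747°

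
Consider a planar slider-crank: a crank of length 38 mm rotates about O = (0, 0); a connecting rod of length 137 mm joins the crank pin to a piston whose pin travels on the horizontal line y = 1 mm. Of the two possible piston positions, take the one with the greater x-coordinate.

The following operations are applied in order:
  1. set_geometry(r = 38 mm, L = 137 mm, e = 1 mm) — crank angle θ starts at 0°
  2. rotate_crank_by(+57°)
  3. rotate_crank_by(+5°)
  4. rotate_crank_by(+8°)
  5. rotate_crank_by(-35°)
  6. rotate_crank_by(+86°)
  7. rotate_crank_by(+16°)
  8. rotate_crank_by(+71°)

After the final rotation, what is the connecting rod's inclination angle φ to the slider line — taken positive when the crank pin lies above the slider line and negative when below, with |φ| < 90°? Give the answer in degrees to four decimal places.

-7.9042

set_geometry: r = 38 mm, L = 137 mm, e = 1 mm; θ ← 0°
rotate_crank_by(+57°): θ ← 0° +57° = 57°
rotate_crank_by(+5°): θ ← 57° +5° = 62°
rotate_crank_by(+8°): θ ← 62° +8° = 70°
rotate_crank_by(-35°): θ ← 70° -35° = 35°
rotate_crank_by(+86°): θ ← 35° +86° = 121°
rotate_crank_by(+16°): θ ← 121° +16° = 137°
rotate_crank_by(+71°): θ ← 137° +71° = 208°
crank pin P = (r cos θ, r sin θ) = (-33.552009, -17.839919)
h = r sin θ − e = -17.839919 − 1 = -18.839919
sin φ = h / L = -18.839919 / 137 = -0.13751766
φ = arcsin(-0.13751766) = -7.904229°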